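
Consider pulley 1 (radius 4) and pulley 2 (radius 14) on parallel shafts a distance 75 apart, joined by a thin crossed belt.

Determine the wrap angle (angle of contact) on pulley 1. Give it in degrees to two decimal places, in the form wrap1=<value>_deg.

wrap1=207.77_deg

crossed belt: β = asin((r1+r2)/C) = asin(18/75) = 13.8865°
wrap1 = wrap2 = π + 2β = 207.7731°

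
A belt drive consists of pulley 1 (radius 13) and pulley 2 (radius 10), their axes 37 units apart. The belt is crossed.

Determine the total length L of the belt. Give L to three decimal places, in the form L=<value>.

crossed belt: β = asin((r1+r2)/C) = asin(23/37) = 38.4347°
wrap1 = wrap2 = π + 2β = 256.8693°
tangent length = C·cosβ = 28.9828
L = (r1+r2)·wrap + 2·C·cosβ = 23·4.4832 + 2·28.9828 = 161.0795

L=161.079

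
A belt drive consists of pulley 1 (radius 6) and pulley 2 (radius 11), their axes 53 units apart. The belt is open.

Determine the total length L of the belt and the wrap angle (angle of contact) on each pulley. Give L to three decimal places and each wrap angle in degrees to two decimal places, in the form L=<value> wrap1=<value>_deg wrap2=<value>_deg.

L=159.879 wrap1=169.17_deg wrap2=190.83_deg

open belt: β = asin((r2−r1)/C) = asin(5/53) = 5.4133°
wrap1 = π − 2β = 169.1734°
wrap2 = π + 2β = 190.8266°
tangent length = C·cosβ = 52.7636
L = r1·wrap1 + r2·wrap2 + 2·C·cosβ = 6·2.9526 + 11·3.3306 + 2·52.7636 = 159.8791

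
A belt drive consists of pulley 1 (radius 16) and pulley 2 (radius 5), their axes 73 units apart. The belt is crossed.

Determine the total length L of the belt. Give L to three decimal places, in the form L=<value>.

crossed belt: β = asin((r1+r2)/C) = asin(21/73) = 16.7186°
wrap1 = wrap2 = π + 2β = 213.4372°
tangent length = C·cosβ = 69.9142
L = (r1+r2)·wrap + 2·C·cosβ = 21·3.7252 + 2·69.9142 = 218.0573

L=218.057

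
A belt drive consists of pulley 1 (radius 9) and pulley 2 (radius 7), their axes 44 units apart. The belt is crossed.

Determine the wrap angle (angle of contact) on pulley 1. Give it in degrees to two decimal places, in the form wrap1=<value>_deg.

wrap1=222.65_deg

crossed belt: β = asin((r1+r2)/C) = asin(16/44) = 21.3237°
wrap1 = wrap2 = π + 2β = 222.6474°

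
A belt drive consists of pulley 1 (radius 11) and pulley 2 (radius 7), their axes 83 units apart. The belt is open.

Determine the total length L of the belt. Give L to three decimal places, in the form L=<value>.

L=222.741

open belt: β = asin((r2−r1)/C) = asin(-4/83) = -2.7623°
wrap1 = π − 2β = 185.5246°
wrap2 = π + 2β = 174.4754°
tangent length = C·cosβ = 82.9036
L = r1·wrap1 + r2·wrap2 + 2·C·cosβ = 11·3.2380 + 7·3.0452 + 2·82.9036 = 222.7415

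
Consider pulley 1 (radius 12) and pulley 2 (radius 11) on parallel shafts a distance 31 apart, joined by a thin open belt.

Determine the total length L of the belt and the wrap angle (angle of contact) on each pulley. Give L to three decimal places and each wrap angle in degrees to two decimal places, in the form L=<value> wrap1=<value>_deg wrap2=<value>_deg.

L=134.289 wrap1=183.70_deg wrap2=176.30_deg

open belt: β = asin((r2−r1)/C) = asin(-1/31) = -1.8486°
wrap1 = π − 2β = 183.6971°
wrap2 = π + 2β = 176.3029°
tangent length = C·cosβ = 30.9839
L = r1·wrap1 + r2·wrap2 + 2·C·cosβ = 12·3.2061 + 11·3.0771 + 2·30.9839 = 134.2889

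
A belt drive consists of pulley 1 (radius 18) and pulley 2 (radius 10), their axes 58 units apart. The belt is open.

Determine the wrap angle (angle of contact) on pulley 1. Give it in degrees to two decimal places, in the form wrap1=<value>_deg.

open belt: β = asin((r2−r1)/C) = asin(-8/58) = -7.9281°
wrap1 = π − 2β = 195.8563°
wrap2 = π + 2β = 164.1437°

wrap1=195.86_deg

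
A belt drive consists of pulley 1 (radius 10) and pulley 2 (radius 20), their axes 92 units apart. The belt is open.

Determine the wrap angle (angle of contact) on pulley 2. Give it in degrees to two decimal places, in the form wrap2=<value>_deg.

open belt: β = asin((r2−r1)/C) = asin(10/92) = 6.2401°
wrap1 = π − 2β = 167.5197°
wrap2 = π + 2β = 192.4803°

wrap2=192.48_deg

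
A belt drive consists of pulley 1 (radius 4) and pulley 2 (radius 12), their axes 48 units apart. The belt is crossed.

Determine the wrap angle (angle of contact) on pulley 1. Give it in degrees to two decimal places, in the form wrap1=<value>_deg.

wrap1=218.94_deg

crossed belt: β = asin((r1+r2)/C) = asin(16/48) = 19.4712°
wrap1 = wrap2 = π + 2β = 218.9424°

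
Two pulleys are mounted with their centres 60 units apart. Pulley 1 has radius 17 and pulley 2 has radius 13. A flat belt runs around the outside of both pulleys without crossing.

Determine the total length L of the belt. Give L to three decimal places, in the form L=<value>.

L=214.515

open belt: β = asin((r2−r1)/C) = asin(-4/60) = -3.8226°
wrap1 = π − 2β = 187.6451°
wrap2 = π + 2β = 172.3549°
tangent length = C·cosβ = 59.8665
L = r1·wrap1 + r2·wrap2 + 2·C·cosβ = 17·3.2750 + 13·3.0082 + 2·59.8665 = 214.5145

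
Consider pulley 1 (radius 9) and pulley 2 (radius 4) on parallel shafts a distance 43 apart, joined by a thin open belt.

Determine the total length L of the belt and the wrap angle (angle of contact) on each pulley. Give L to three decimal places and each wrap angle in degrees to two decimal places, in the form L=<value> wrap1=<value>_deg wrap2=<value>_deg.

open belt: β = asin((r2−r1)/C) = asin(-5/43) = -6.6774°
wrap1 = π − 2β = 193.3548°
wrap2 = π + 2β = 166.6452°
tangent length = C·cosβ = 42.7083
L = r1·wrap1 + r2·wrap2 + 2·C·cosβ = 9·3.3747 + 4·2.9085 + 2·42.7083 = 127.4228

L=127.423 wrap1=193.35_deg wrap2=166.65_deg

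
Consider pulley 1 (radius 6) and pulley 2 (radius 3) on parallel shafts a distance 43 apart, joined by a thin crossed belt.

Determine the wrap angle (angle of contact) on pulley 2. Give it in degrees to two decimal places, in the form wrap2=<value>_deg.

wrap2=204.16_deg

crossed belt: β = asin((r1+r2)/C) = asin(9/43) = 12.0815°
wrap1 = wrap2 = π + 2β = 204.1629°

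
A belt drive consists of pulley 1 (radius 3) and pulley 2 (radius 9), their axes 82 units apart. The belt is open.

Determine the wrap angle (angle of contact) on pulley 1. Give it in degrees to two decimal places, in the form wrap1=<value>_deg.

wrap1=171.61_deg

open belt: β = asin((r2−r1)/C) = asin(6/82) = 4.1961°
wrap1 = π − 2β = 171.6078°
wrap2 = π + 2β = 188.3922°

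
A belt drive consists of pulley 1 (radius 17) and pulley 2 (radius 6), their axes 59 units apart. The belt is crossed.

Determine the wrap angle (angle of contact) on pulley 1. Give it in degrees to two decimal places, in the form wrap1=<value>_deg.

wrap1=225.89_deg

crossed belt: β = asin((r1+r2)/C) = asin(23/59) = 22.9440°
wrap1 = wrap2 = π + 2β = 225.8879°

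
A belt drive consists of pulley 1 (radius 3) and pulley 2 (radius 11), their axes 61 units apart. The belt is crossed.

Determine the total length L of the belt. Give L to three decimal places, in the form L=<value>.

crossed belt: β = asin((r1+r2)/C) = asin(14/61) = 13.2681°
wrap1 = wrap2 = π + 2β = 206.5362°
tangent length = C·cosβ = 59.3717
L = (r1+r2)·wrap + 2·C·cosβ = 14·3.6047 + 2·59.3717 = 169.2097

L=169.210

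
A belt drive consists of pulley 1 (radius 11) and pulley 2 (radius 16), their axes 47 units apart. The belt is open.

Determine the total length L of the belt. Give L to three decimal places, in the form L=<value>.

L=179.355

open belt: β = asin((r2−r1)/C) = asin(5/47) = 6.1069°
wrap1 = π − 2β = 167.7863°
wrap2 = π + 2β = 192.2137°
tangent length = C·cosβ = 46.7333
L = r1·wrap1 + r2·wrap2 + 2·C·cosβ = 11·2.9284 + 16·3.3548 + 2·46.7333 = 179.3554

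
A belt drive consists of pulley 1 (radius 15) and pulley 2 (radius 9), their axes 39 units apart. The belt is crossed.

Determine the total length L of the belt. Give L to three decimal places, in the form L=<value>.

crossed belt: β = asin((r1+r2)/C) = asin(24/39) = 37.9799°
wrap1 = wrap2 = π + 2β = 255.9597°
tangent length = C·cosβ = 30.7409
L = (r1+r2)·wrap + 2·C·cosβ = 24·4.4673 + 2·30.7409 = 168.6979

L=168.698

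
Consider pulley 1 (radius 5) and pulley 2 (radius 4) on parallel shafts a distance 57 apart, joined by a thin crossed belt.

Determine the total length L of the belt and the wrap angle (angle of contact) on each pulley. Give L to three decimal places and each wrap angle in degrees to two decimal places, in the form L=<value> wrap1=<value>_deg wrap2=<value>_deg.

crossed belt: β = asin((r1+r2)/C) = asin(9/57) = 9.0847°
wrap1 = wrap2 = π + 2β = 198.1694°
tangent length = C·cosβ = 56.2850
L = (r1+r2)·wrap + 2·C·cosβ = 9·3.4587 + 2·56.2850 = 143.6984

L=143.698 wrap1=198.17_deg wrap2=198.17_deg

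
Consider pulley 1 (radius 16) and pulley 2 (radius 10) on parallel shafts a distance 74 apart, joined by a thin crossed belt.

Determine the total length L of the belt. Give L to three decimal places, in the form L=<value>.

L=238.914

crossed belt: β = asin((r1+r2)/C) = asin(26/74) = 20.5700°
wrap1 = wrap2 = π + 2β = 221.1400°
tangent length = C·cosβ = 69.2820
L = (r1+r2)·wrap + 2·C·cosβ = 26·3.8596 + 2·69.2820 = 238.9142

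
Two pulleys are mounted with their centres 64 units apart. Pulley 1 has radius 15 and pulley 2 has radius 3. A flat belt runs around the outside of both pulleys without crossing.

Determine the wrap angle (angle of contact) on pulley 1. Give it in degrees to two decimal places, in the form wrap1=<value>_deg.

wrap1=201.61_deg

open belt: β = asin((r2−r1)/C) = asin(-12/64) = -10.8069°
wrap1 = π − 2β = 201.6138°
wrap2 = π + 2β = 158.3862°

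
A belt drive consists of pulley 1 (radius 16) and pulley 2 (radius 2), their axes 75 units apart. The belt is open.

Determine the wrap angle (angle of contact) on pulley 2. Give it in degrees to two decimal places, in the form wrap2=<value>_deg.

wrap2=158.48_deg

open belt: β = asin((r2−r1)/C) = asin(-14/75) = -10.7583°
wrap1 = π − 2β = 201.5166°
wrap2 = π + 2β = 158.4834°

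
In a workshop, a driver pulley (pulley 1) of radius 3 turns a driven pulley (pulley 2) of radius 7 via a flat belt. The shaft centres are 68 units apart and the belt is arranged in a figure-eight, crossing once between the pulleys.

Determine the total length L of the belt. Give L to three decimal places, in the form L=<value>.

crossed belt: β = asin((r1+r2)/C) = asin(10/68) = 8.4565°
wrap1 = wrap2 = π + 2β = 196.9130°
tangent length = C·cosβ = 67.2607
L = (r1+r2)·wrap + 2·C·cosβ = 10·3.4368 + 2·67.2607 = 168.8892

L=168.889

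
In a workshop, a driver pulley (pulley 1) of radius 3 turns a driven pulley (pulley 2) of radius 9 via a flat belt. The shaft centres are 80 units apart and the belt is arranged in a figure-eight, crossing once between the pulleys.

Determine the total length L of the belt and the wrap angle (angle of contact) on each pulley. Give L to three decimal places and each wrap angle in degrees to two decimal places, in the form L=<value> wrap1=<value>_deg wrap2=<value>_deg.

L=199.503 wrap1=197.25_deg wrap2=197.25_deg

crossed belt: β = asin((r1+r2)/C) = asin(12/80) = 8.6269°
wrap1 = wrap2 = π + 2β = 197.2539°
tangent length = C·cosβ = 79.0949
L = (r1+r2)·wrap + 2·C·cosβ = 12·3.4427 + 2·79.0949 = 199.5025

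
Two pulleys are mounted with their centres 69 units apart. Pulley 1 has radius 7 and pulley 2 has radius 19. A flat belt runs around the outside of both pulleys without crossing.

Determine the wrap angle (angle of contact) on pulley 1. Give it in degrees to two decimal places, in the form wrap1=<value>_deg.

open belt: β = asin((r2−r1)/C) = asin(12/69) = 10.0154°
wrap1 = π − 2β = 159.9692°
wrap2 = π + 2β = 200.0308°

wrap1=159.97_deg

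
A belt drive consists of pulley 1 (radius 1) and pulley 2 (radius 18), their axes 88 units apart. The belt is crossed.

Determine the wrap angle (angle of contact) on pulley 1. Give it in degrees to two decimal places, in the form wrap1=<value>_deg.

wrap1=204.94_deg

crossed belt: β = asin((r1+r2)/C) = asin(19/88) = 12.4689°
wrap1 = wrap2 = π + 2β = 204.9377°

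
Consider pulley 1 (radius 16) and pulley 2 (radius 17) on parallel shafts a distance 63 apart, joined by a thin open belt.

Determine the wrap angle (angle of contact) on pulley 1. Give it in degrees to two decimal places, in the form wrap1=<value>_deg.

open belt: β = asin((r2−r1)/C) = asin(1/63) = 0.9095°
wrap1 = π − 2β = 178.1810°
wrap2 = π + 2β = 181.8190°

wrap1=178.18_deg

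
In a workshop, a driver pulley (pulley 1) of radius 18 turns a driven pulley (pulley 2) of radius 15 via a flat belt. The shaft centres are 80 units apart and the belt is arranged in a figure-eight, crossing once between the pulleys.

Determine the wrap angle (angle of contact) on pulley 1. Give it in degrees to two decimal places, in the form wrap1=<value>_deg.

crossed belt: β = asin((r1+r2)/C) = asin(33/80) = 24.3620°
wrap1 = wrap2 = π + 2β = 228.7240°

wrap1=228.72_deg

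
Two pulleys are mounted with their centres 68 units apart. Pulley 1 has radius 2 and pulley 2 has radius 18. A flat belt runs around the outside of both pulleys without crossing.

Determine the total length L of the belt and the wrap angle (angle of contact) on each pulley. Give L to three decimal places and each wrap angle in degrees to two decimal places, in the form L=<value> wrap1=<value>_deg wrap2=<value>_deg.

open belt: β = asin((r2−r1)/C) = asin(16/68) = 13.6090°
wrap1 = π − 2β = 152.7821°
wrap2 = π + 2β = 207.2179°
tangent length = C·cosβ = 66.0908
L = r1·wrap1 + r2·wrap2 + 2·C·cosβ = 2·2.6666 + 18·3.6166 + 2·66.0908 = 202.6142

L=202.614 wrap1=152.78_deg wrap2=207.22_deg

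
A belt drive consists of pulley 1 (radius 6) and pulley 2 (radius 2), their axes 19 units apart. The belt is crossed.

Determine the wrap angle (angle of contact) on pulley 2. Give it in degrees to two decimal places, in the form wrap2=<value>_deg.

wrap2=229.80_deg

crossed belt: β = asin((r1+r2)/C) = asin(8/19) = 24.9011°
wrap1 = wrap2 = π + 2β = 229.8021°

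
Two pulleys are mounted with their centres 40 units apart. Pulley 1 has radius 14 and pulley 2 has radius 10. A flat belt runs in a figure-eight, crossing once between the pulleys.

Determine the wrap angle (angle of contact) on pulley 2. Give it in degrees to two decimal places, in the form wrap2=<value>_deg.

wrap2=253.74_deg

crossed belt: β = asin((r1+r2)/C) = asin(24/40) = 36.8699°
wrap1 = wrap2 = π + 2β = 253.7398°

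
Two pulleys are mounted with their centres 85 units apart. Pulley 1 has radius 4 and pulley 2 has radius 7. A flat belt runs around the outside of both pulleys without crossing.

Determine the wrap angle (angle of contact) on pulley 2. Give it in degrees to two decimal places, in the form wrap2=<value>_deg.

open belt: β = asin((r2−r1)/C) = asin(3/85) = 2.0226°
wrap1 = π − 2β = 175.9548°
wrap2 = π + 2β = 184.0452°

wrap2=184.05_deg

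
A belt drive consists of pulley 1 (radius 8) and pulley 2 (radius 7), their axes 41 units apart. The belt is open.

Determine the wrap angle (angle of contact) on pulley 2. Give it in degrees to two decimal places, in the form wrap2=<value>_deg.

open belt: β = asin((r2−r1)/C) = asin(-1/41) = -1.3976°
wrap1 = π − 2β = 182.7952°
wrap2 = π + 2β = 177.2048°

wrap2=177.20_deg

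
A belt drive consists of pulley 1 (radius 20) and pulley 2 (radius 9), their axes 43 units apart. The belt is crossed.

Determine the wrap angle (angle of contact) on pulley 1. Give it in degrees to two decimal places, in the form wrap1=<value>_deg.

crossed belt: β = asin((r1+r2)/C) = asin(29/43) = 42.4090°
wrap1 = wrap2 = π + 2β = 264.8180°

wrap1=264.82_deg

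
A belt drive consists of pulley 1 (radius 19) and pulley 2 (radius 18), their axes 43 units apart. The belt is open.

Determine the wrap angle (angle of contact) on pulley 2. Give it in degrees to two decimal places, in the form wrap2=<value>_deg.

wrap2=177.33_deg

open belt: β = asin((r2−r1)/C) = asin(-1/43) = -1.3326°
wrap1 = π − 2β = 182.6652°
wrap2 = π + 2β = 177.3348°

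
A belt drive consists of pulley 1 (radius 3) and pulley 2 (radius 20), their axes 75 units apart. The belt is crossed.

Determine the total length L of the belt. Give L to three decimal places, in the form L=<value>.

L=229.367

crossed belt: β = asin((r1+r2)/C) = asin(23/75) = 17.8585°
wrap1 = wrap2 = π + 2β = 215.7169°
tangent length = C·cosβ = 71.3863
L = (r1+r2)·wrap + 2·C·cosβ = 23·3.7650 + 2·71.3863 = 229.3669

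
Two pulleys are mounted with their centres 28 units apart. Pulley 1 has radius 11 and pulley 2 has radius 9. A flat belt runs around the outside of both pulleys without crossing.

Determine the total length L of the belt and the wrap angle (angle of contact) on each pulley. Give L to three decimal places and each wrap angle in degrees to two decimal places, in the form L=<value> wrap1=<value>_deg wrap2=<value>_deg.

L=118.975 wrap1=188.19_deg wrap2=171.81_deg

open belt: β = asin((r2−r1)/C) = asin(-2/28) = -4.0960°
wrap1 = π − 2β = 188.1921°
wrap2 = π + 2β = 171.8079°
tangent length = C·cosβ = 27.9285
L = r1·wrap1 + r2·wrap2 + 2·C·cosβ = 11·3.2846 + 9·2.9986 + 2·27.9285 = 118.9748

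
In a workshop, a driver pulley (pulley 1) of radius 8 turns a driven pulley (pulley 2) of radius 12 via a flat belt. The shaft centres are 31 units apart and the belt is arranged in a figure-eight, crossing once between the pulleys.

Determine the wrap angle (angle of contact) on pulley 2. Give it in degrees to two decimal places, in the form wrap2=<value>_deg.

crossed belt: β = asin((r1+r2)/C) = asin(20/31) = 40.1778°
wrap1 = wrap2 = π + 2β = 260.3555°

wrap2=260.36_deg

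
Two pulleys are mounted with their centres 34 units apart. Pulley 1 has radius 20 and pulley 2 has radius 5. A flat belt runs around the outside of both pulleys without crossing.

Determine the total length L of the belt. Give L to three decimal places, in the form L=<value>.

L=153.272

open belt: β = asin((r2−r1)/C) = asin(-15/34) = -26.1790°
wrap1 = π − 2β = 232.3579°
wrap2 = π + 2β = 127.6421°
tangent length = C·cosβ = 30.5123
L = r1·wrap1 + r2·wrap2 + 2·C·cosβ = 20·4.0554 + 5·2.2278 + 2·30.5123 = 153.2717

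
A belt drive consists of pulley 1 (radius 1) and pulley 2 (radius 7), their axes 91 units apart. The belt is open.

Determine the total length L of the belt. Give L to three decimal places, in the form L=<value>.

open belt: β = asin((r2−r1)/C) = asin(6/91) = 3.7805°
wrap1 = π − 2β = 172.4390°
wrap2 = π + 2β = 187.5610°
tangent length = C·cosβ = 90.8020
L = r1·wrap1 + r2·wrap2 + 2·C·cosβ = 1·3.0096 + 7·3.2736 + 2·90.8020 = 207.5285

L=207.528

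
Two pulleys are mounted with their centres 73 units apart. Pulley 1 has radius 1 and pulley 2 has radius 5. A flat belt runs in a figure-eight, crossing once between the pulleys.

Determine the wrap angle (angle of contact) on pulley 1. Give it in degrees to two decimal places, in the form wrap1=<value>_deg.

wrap1=189.43_deg

crossed belt: β = asin((r1+r2)/C) = asin(6/73) = 4.7146°
wrap1 = wrap2 = π + 2β = 189.4291°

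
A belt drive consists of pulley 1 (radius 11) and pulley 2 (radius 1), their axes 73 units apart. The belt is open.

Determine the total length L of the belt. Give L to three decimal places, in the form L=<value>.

L=185.071

open belt: β = asin((r2−r1)/C) = asin(-10/73) = -7.8735°
wrap1 = π − 2β = 195.7470°
wrap2 = π + 2β = 164.2530°
tangent length = C·cosβ = 72.3118
L = r1·wrap1 + r2·wrap2 + 2·C·cosβ = 11·3.4164 + 1·2.8668 + 2·72.3118 = 185.0711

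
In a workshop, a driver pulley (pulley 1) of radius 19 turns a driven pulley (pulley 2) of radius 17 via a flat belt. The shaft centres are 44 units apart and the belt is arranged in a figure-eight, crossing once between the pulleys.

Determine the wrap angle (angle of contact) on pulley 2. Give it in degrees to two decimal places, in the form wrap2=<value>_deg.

wrap2=289.81_deg

crossed belt: β = asin((r1+r2)/C) = asin(36/44) = 54.9032°
wrap1 = wrap2 = π + 2β = 289.8064°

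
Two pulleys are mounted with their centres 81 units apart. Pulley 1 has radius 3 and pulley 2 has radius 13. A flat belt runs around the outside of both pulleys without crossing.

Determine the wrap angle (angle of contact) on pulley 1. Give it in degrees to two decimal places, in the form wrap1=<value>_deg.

wrap1=165.82_deg

open belt: β = asin((r2−r1)/C) = asin(10/81) = 7.0916°
wrap1 = π − 2β = 165.8167°
wrap2 = π + 2β = 194.1833°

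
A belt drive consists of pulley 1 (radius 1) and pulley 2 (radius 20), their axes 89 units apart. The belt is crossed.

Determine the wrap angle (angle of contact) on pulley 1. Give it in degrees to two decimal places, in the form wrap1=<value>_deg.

crossed belt: β = asin((r1+r2)/C) = asin(21/89) = 13.6479°
wrap1 = wrap2 = π + 2β = 207.2959°

wrap1=207.30_deg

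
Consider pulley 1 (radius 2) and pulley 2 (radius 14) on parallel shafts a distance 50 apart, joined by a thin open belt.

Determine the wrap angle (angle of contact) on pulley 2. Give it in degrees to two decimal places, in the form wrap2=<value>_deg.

open belt: β = asin((r2−r1)/C) = asin(12/50) = 13.8865°
wrap1 = π − 2β = 152.2269°
wrap2 = π + 2β = 207.7731°

wrap2=207.77_deg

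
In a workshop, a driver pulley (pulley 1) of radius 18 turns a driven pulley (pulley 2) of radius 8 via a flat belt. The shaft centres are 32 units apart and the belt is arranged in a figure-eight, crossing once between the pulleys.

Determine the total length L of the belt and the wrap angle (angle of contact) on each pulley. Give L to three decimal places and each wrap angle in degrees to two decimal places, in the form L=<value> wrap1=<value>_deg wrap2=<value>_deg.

L=168.309 wrap1=288.68_deg wrap2=288.68_deg

crossed belt: β = asin((r1+r2)/C) = asin(26/32) = 54.3409°
wrap1 = wrap2 = π + 2β = 288.6818°
tangent length = C·cosβ = 18.6548
L = (r1+r2)·wrap + 2·C·cosβ = 26·5.0384 + 2·18.6548 = 168.3092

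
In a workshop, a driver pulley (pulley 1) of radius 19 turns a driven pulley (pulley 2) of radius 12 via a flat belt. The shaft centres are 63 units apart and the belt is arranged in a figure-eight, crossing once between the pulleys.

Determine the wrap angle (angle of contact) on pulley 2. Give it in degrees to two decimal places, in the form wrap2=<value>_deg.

crossed belt: β = asin((r1+r2)/C) = asin(31/63) = 29.4763°
wrap1 = wrap2 = π + 2β = 238.9526°

wrap2=238.95_deg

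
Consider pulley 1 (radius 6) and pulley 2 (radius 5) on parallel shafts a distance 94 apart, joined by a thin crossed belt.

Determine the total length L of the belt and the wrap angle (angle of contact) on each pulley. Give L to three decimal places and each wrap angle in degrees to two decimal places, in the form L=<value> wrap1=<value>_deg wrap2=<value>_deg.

crossed belt: β = asin((r1+r2)/C) = asin(11/94) = 6.7202°
wrap1 = wrap2 = π + 2β = 193.4404°
tangent length = C·cosβ = 93.3542
L = (r1+r2)·wrap + 2·C·cosβ = 11·3.3762 + 2·93.3542 = 223.8462

L=223.846 wrap1=193.44_deg wrap2=193.44_deg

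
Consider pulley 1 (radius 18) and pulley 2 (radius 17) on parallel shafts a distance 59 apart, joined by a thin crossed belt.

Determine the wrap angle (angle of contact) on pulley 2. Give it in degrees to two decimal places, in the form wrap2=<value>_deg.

crossed belt: β = asin((r1+r2)/C) = asin(35/59) = 36.3859°
wrap1 = wrap2 = π + 2β = 252.7717°

wrap2=252.77_deg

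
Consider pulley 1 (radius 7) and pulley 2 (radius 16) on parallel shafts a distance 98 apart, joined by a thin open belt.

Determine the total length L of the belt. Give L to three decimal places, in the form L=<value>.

open belt: β = asin((r2−r1)/C) = asin(9/98) = 5.2693°
wrap1 = π − 2β = 169.4614°
wrap2 = π + 2β = 190.5386°
tangent length = C·cosβ = 97.5859
L = r1·wrap1 + r2·wrap2 + 2·C·cosβ = 7·2.9577 + 16·3.3255 + 2·97.5859 = 269.0837

L=269.084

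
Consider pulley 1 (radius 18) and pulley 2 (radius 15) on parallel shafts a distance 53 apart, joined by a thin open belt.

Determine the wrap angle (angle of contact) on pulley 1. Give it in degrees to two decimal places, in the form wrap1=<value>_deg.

wrap1=186.49_deg

open belt: β = asin((r2−r1)/C) = asin(-3/53) = -3.2449°
wrap1 = π − 2β = 186.4898°
wrap2 = π + 2β = 173.5102°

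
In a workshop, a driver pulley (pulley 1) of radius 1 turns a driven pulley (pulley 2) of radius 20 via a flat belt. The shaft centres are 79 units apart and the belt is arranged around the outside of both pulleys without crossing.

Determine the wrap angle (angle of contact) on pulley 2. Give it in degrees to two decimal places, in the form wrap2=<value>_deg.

wrap2=207.83_deg

open belt: β = asin((r2−r1)/C) = asin(19/79) = 13.9164°
wrap1 = π − 2β = 152.1671°
wrap2 = π + 2β = 207.8329°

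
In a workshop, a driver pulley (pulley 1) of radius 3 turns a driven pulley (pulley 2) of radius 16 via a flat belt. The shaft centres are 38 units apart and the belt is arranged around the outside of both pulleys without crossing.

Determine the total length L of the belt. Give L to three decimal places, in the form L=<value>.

open belt: β = asin((r2−r1)/C) = asin(13/38) = 20.0052°
wrap1 = π − 2β = 139.9896°
wrap2 = π + 2β = 220.0104°
tangent length = C·cosβ = 35.7071
L = r1·wrap1 + r2·wrap2 + 2·C·cosβ = 3·2.4433 + 16·3.8399 + 2·35.7071 = 140.1826

L=140.183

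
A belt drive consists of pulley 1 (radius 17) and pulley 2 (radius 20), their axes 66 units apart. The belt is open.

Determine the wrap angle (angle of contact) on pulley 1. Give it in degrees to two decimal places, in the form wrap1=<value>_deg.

wrap1=174.79_deg

open belt: β = asin((r2−r1)/C) = asin(3/66) = 2.6053°
wrap1 = π − 2β = 174.7895°
wrap2 = π + 2β = 185.2105°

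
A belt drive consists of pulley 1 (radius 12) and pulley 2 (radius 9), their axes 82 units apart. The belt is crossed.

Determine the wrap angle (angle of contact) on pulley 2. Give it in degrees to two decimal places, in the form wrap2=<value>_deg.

crossed belt: β = asin((r1+r2)/C) = asin(21/82) = 14.8386°
wrap1 = wrap2 = π + 2β = 209.6773°

wrap2=209.68_deg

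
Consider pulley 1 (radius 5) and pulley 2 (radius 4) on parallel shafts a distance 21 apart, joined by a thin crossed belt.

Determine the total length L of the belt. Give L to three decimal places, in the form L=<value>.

crossed belt: β = asin((r1+r2)/C) = asin(9/21) = 25.3769°
wrap1 = wrap2 = π + 2β = 230.7539°
tangent length = C·cosβ = 18.9737
L = (r1+r2)·wrap + 2·C·cosβ = 9·4.0274 + 2·18.9737 = 74.1941

L=74.194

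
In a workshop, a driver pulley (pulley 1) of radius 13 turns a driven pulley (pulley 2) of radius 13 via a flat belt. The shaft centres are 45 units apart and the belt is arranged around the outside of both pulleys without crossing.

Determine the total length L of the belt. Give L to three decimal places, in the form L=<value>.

L=171.681

open belt: β = asin((r2−r1)/C) = asin(0/45) = 0.0000°
wrap1 = π − 2β = 180.0000°
wrap2 = π + 2β = 180.0000°
tangent length = C·cosβ = 45.0000
L = r1·wrap1 + r2·wrap2 + 2·C·cosβ = 13·3.1416 + 13·3.1416 + 2·45.0000 = 171.6814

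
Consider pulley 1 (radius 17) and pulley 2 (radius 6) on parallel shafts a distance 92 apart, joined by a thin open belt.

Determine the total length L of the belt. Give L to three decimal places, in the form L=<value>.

L=257.573

open belt: β = asin((r2−r1)/C) = asin(-11/92) = -6.8670°
wrap1 = π − 2β = 193.7340°
wrap2 = π + 2β = 166.2660°
tangent length = C·cosβ = 91.3400
L = r1·wrap1 + r2·wrap2 + 2·C·cosβ = 17·3.3813 + 6·2.9019 + 2·91.3400 = 257.5734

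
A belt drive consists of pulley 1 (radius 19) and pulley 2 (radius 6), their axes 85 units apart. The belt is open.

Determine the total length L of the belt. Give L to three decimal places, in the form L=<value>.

open belt: β = asin((r2−r1)/C) = asin(-13/85) = -8.7974°
wrap1 = π − 2β = 197.5948°
wrap2 = π + 2β = 162.4052°
tangent length = C·cosβ = 84.0000
L = r1·wrap1 + r2·wrap2 + 2·C·cosβ = 19·3.4487 + 6·2.8345 + 2·84.0000 = 250.5320

L=250.532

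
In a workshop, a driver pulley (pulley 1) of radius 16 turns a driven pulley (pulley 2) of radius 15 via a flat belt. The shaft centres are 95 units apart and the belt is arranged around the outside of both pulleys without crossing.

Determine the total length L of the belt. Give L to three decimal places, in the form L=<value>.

open belt: β = asin((r2−r1)/C) = asin(-1/95) = -0.6031°
wrap1 = π − 2β = 181.2062°
wrap2 = π + 2β = 178.7938°
tangent length = C·cosβ = 94.9947
L = r1·wrap1 + r2·wrap2 + 2·C·cosβ = 16·3.1626 + 15·3.1205 + 2·94.9947 = 287.3999

L=287.400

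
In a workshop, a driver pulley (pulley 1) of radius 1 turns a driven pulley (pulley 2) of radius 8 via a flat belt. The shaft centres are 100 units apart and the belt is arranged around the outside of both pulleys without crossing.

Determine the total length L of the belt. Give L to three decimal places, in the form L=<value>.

open belt: β = asin((r2−r1)/C) = asin(7/100) = 4.0140°
wrap1 = π − 2β = 171.9720°
wrap2 = π + 2β = 188.0280°
tangent length = C·cosβ = 99.7547
L = r1·wrap1 + r2·wrap2 + 2·C·cosβ = 1·3.0015 + 8·3.2817 + 2·99.7547 = 228.7645

L=228.765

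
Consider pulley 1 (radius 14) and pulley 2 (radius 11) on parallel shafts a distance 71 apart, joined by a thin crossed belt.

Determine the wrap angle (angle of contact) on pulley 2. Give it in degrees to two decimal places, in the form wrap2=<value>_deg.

crossed belt: β = asin((r1+r2)/C) = asin(25/71) = 20.6166°
wrap1 = wrap2 = π + 2β = 221.2332°

wrap2=221.23_deg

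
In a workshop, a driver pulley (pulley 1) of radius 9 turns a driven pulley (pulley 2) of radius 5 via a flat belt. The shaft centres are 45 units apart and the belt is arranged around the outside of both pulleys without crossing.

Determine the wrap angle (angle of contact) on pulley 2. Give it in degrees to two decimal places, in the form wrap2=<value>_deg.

wrap2=169.80_deg

open belt: β = asin((r2−r1)/C) = asin(-4/45) = -5.0997°
wrap1 = π − 2β = 190.1994°
wrap2 = π + 2β = 169.8006°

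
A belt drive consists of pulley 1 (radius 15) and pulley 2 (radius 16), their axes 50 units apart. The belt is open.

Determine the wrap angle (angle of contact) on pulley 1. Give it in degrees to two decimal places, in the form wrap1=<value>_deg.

wrap1=177.71_deg

open belt: β = asin((r2−r1)/C) = asin(1/50) = 1.1460°
wrap1 = π − 2β = 177.7080°
wrap2 = π + 2β = 182.2920°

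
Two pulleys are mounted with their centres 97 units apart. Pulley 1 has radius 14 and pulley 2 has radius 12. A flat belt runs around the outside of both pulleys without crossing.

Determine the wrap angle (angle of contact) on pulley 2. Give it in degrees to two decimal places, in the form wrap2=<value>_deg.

open belt: β = asin((r2−r1)/C) = asin(-2/97) = -1.1814°
wrap1 = π − 2β = 182.3629°
wrap2 = π + 2β = 177.6371°

wrap2=177.64_deg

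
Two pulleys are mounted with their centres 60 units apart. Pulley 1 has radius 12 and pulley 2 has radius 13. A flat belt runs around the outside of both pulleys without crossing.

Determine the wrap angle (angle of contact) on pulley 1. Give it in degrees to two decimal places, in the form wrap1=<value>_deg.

wrap1=178.09_deg

open belt: β = asin((r2−r1)/C) = asin(1/60) = 0.9550°
wrap1 = π − 2β = 178.0901°
wrap2 = π + 2β = 181.9099°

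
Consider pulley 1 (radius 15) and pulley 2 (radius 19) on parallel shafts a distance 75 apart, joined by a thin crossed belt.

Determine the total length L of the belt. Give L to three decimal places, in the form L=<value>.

crossed belt: β = asin((r1+r2)/C) = asin(34/75) = 26.9577°
wrap1 = wrap2 = π + 2β = 233.9155°
tangent length = C·cosβ = 66.8506
L = (r1+r2)·wrap + 2·C·cosβ = 34·4.0826 + 2·66.8506 = 272.5094

L=272.509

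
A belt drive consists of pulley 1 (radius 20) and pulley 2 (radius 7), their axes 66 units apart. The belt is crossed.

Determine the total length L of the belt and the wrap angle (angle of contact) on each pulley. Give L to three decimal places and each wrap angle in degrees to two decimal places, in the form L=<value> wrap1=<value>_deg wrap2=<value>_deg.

L=228.031 wrap1=228.30_deg wrap2=228.30_deg

crossed belt: β = asin((r1+r2)/C) = asin(27/66) = 24.1477°
wrap1 = wrap2 = π + 2β = 228.2955°
tangent length = C·cosβ = 60.2246
L = (r1+r2)·wrap + 2·C·cosβ = 27·3.9845 + 2·60.2246 = 228.0309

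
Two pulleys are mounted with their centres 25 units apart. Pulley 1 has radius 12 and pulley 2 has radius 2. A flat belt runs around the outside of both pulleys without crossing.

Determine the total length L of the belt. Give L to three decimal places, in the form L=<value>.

open belt: β = asin((r2−r1)/C) = asin(-10/25) = -23.5782°
wrap1 = π − 2β = 227.1564°
wrap2 = π + 2β = 132.8436°
tangent length = C·cosβ = 22.9129
L = r1·wrap1 + r2·wrap2 + 2·C·cosβ = 12·3.9646 + 2·2.3186 + 2·22.9129 = 98.0384

L=98.038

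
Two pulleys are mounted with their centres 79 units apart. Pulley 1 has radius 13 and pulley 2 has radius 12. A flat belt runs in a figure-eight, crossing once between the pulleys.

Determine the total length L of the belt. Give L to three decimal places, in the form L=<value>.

L=244.519

crossed belt: β = asin((r1+r2)/C) = asin(25/79) = 18.4487°
wrap1 = wrap2 = π + 2β = 216.8974°
tangent length = C·cosβ = 74.9400
L = (r1+r2)·wrap + 2·C·cosβ = 25·3.7856 + 2·74.9400 = 244.5193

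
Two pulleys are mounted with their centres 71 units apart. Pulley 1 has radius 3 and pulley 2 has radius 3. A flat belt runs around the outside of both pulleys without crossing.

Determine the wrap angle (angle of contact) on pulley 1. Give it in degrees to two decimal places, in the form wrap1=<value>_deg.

wrap1=180.00_deg

open belt: β = asin((r2−r1)/C) = asin(0/71) = 0.0000°
wrap1 = π − 2β = 180.0000°
wrap2 = π + 2β = 180.0000°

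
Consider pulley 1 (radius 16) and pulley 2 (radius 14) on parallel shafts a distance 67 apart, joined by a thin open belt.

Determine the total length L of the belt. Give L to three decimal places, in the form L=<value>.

L=228.307

open belt: β = asin((r2−r1)/C) = asin(-2/67) = -1.7106°
wrap1 = π − 2β = 183.4212°
wrap2 = π + 2β = 176.5788°
tangent length = C·cosβ = 66.9701
L = r1·wrap1 + r2·wrap2 + 2·C·cosβ = 16·3.2013 + 14·3.0819 + 2·66.9701 = 228.3075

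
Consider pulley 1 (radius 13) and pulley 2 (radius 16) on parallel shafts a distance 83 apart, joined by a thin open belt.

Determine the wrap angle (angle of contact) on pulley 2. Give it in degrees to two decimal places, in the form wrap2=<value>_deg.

wrap2=184.14_deg

open belt: β = asin((r2−r1)/C) = asin(3/83) = 2.0714°
wrap1 = π − 2β = 175.8572°
wrap2 = π + 2β = 184.1428°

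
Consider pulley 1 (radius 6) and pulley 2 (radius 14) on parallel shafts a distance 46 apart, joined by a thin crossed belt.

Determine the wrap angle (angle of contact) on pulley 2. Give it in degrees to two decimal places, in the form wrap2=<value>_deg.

crossed belt: β = asin((r1+r2)/C) = asin(20/46) = 25.7715°
wrap1 = wrap2 = π + 2β = 231.5429°

wrap2=231.54_deg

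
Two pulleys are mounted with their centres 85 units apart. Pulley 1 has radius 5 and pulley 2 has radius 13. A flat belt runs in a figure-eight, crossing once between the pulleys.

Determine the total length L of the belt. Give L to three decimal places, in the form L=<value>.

L=230.375

crossed belt: β = asin((r1+r2)/C) = asin(18/85) = 12.2258°
wrap1 = wrap2 = π + 2β = 204.4516°
tangent length = C·cosβ = 83.0723
L = (r1+r2)·wrap + 2·C·cosβ = 18·3.5684 + 2·83.0723 = 230.3749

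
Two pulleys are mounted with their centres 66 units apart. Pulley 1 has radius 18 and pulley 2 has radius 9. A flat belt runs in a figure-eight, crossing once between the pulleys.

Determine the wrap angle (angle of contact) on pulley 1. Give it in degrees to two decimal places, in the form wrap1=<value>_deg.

crossed belt: β = asin((r1+r2)/C) = asin(27/66) = 24.1477°
wrap1 = wrap2 = π + 2β = 228.2955°

wrap1=228.30_deg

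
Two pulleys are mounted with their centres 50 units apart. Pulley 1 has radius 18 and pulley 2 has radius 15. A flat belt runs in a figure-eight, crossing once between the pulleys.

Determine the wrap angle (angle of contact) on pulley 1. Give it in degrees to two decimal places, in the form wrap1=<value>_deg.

crossed belt: β = asin((r1+r2)/C) = asin(33/50) = 41.2999°
wrap1 = wrap2 = π + 2β = 262.5997°

wrap1=262.60_deg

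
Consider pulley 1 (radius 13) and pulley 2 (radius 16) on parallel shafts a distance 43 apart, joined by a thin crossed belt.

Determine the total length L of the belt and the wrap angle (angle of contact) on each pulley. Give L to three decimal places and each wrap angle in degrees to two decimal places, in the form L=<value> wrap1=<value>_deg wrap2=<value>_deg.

L=197.534 wrap1=264.82_deg wrap2=264.82_deg

crossed belt: β = asin((r1+r2)/C) = asin(29/43) = 42.4090°
wrap1 = wrap2 = π + 2β = 264.8180°
tangent length = C·cosβ = 31.7490
L = (r1+r2)·wrap + 2·C·cosβ = 29·4.6219 + 2·31.7490 = 197.5345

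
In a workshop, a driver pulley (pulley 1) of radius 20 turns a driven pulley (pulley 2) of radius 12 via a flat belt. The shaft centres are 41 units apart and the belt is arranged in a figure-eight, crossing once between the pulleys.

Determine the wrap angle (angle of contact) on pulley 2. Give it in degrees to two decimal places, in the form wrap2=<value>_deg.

wrap2=282.61_deg

crossed belt: β = asin((r1+r2)/C) = asin(32/41) = 51.3053°
wrap1 = wrap2 = π + 2β = 282.6105°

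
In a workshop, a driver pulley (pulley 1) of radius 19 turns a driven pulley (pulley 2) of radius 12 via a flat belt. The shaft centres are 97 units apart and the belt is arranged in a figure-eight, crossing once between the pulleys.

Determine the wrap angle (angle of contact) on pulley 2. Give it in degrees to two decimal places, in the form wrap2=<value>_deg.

crossed belt: β = asin((r1+r2)/C) = asin(31/97) = 18.6380°
wrap1 = wrap2 = π + 2β = 217.2760°

wrap2=217.28_deg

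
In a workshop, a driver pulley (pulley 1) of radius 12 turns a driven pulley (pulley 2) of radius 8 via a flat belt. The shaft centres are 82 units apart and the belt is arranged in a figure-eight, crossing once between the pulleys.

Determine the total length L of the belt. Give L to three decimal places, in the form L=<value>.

L=231.735

crossed belt: β = asin((r1+r2)/C) = asin(20/82) = 14.1170°
wrap1 = wrap2 = π + 2β = 208.2340°
tangent length = C·cosβ = 79.5236
L = (r1+r2)·wrap + 2·C·cosβ = 20·3.6344 + 2·79.5236 = 231.7345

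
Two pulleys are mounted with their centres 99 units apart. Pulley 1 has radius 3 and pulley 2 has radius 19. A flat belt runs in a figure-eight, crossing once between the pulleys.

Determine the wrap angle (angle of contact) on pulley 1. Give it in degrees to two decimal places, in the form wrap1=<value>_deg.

crossed belt: β = asin((r1+r2)/C) = asin(22/99) = 12.8396°
wrap1 = wrap2 = π + 2β = 205.6792°

wrap1=205.68_deg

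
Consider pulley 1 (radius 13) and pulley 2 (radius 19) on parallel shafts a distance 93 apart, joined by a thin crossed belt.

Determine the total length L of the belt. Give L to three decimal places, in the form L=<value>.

crossed belt: β = asin((r1+r2)/C) = asin(32/93) = 20.1260°
wrap1 = wrap2 = π + 2β = 220.2520°
tangent length = C·cosβ = 87.3212
L = (r1+r2)·wrap + 2·C·cosβ = 32·3.8441 + 2·87.3212 = 297.6544

L=297.654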